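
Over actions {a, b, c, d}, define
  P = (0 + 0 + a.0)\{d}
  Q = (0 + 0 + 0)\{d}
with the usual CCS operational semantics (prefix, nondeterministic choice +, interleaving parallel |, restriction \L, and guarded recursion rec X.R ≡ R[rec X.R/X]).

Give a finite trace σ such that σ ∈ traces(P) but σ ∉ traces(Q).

a

P's transition system — 2 states:
  m0 = (0 + 0 + a.0)\{d} → =a=> m1
  m1 = 0\{d} → deadlocked
Q's transition system — 1 states:
  n0 = (0 + 0 + 0)\{d} → deadlocked
Executing a from P (initial set {m0}):
  step 1 (a): {m1}
  — P admits the full trace.
Executing a from Q (initial set {n0}):
  step 1 (a): no successor for Q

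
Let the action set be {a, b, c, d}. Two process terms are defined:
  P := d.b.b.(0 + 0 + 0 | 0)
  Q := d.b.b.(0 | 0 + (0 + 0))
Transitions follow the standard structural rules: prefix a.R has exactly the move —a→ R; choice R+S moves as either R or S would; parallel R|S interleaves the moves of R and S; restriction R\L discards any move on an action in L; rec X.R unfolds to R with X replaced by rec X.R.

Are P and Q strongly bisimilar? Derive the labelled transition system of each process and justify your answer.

LTS(P): 4 reachable states
  p0 = d.b.b.(0 + 0 + 0 | 0) :: —d→ p1
  p1 = b.b.(0 + 0 + 0 | 0) :: —b→ p2
  p2 = b.(0 + 0 + 0 | 0) :: —b→ p3
  p3 = 0 + 0 + 0 | 0 :: deadlocked
LTS(Q): 4 reachable states
  q0 = d.b.b.(0 | 0 + (0 + 0)) :: —d→ q1
  q1 = b.b.(0 | 0 + (0 + 0)) :: —b→ q2
  q2 = b.(0 | 0 + (0 + 0)) :: —b→ q3
  q3 = 0 | 0 + (0 + 0) :: deadlocked
Partition-refinement fixed point:
  B0 = {p0, q0}
  B1 = {p1, q1}
  B2 = {p2, q2}
  B3 = {p3, q3}
p0 ∈ B0, q0 ∈ B0 → same block

P ~ Q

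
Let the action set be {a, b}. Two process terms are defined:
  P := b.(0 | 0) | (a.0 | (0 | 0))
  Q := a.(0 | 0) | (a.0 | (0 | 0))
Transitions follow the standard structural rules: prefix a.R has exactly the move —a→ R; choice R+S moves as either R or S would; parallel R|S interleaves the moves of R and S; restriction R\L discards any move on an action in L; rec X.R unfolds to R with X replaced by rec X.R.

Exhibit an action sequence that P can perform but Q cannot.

LTS(P): 4 reachable states
  m0 = b.(0 | 0) | (a.0 | (0 | 0)) ⊢ —a→ m1, —b→ m2
  m1 = b.(0 | 0) | (0 | (0 | 0)) ⊢ —b→ m3
  m2 = 0 | 0 | (a.0 | (0 | 0)) ⊢ —a→ m3
  m3 = 0 | 0 | (0 | (0 | 0)) ⊢ stopped
LTS(Q): 4 reachable states
  n0 = a.(0 | 0) | (a.0 | (0 | 0)) ⊢ —a→ n1, —a→ n2
  n1 = 0 | 0 | (a.0 | (0 | 0)) ⊢ —a→ n3
  n2 = a.(0 | 0) | (0 | (0 | 0)) ⊢ —a→ n3
  n3 = 0 | 0 | (0 | (0 | 0)) ⊢ stopped
Executing b from P (initial set {m0}):
  after b @ step 1: {m2}
  ✓ P
Executing b from Q (initial set {n0}):
  after b @ step 1: no successor for Q

b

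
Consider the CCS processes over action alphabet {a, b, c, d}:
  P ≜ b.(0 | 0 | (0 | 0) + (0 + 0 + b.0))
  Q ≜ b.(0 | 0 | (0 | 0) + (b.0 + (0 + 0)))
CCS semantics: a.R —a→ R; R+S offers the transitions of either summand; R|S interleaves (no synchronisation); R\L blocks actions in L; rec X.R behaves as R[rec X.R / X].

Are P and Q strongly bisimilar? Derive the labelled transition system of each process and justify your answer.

P's transition system — 3 states:
  m0 = b.(0 | 0 | (0 | 0) + (0 + 0 + b.0)) → —b→ m1
  m1 = 0 | 0 | (0 | 0) + (0 + 0 + b.0) → —b→ m2
  m2 = 0 → ·
Q's transition system — 3 states:
  n0 = b.(0 | 0 | (0 | 0) + (b.0 + (0 + 0))) → —b→ n1
  n1 = 0 | 0 | (0 | 0) + (b.0 + (0 + 0)) → —b→ n2
  n2 = 0 → ·
Coarsest stable partition (strong bisimilarity classes):
  B0 = {m0, n0}
  B1 = {m1, n1}
  B2 = {m2, n2}
m0 ∈ B0, n0 ∈ B0 → same block

bisimilar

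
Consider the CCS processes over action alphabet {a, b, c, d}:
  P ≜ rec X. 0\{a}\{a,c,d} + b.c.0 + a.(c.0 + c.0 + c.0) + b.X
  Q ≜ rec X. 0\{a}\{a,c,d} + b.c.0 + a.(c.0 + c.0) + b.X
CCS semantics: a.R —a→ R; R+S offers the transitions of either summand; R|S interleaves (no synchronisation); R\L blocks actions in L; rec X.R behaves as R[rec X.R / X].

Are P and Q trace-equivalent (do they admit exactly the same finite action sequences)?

LTS(P): 4 reachable states
  s0 = rec X. 0\{a}\{a,c,d} + b.c.0 + a.(c.0 + c.0 + c.0) + b.X :: ··a··> s1, ··b··> s0, ··b··> s2
  s1 = c.0 + c.0 + c.0 :: ··c··> s3
  s2 = c.0 :: ··c··> s3
  s3 = 0 :: ·
LTS(Q): 4 reachable states
  t0 = rec X. 0\{a}\{a,c,d} + b.c.0 + a.(c.0 + c.0) + b.X :: ··a··> t1, ··b··> t0, ··b··> t2
  t1 = c.0 + c.0 :: ··c··> t3
  t2 = c.0 :: ··c··> t3
  t3 = 0 :: ·
Bisimilarity quotient blocks:
  B0 = {s0, t0}
  B1 = {s1, s2, t1, t2}
  B2 = {s3, t3}
s0 ∈ B0, t0 ∈ B0 → same block
Bisimilar ⇒ trace-equivalent.

traces(P) = traces(Q)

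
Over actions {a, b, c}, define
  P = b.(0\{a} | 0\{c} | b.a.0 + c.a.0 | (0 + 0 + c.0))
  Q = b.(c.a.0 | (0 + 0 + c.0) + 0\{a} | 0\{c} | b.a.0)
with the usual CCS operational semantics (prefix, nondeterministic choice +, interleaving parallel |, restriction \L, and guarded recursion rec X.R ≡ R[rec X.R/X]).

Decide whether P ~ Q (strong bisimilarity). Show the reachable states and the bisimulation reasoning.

LTS(P): 9 reachable states
  s0 = b.(0\{a} | 0\{c} | b.a.0 + c.a.0 | (0 + 0 + c.0)) → -b-> s1
  s1 = 0\{a} | 0\{c} | b.a.0 + c.a.0 | (0 + 0 + c.0) → -b-> s2, -c-> s3, -c-> s4
  s2 = 0\{a} | 0\{c} | a.0 → -a-> s5
  s3 = a.0 | (0 + 0 + c.0) → -a-> s6, -c-> s7
  s4 = c.a.0 | 0 → -c-> s7
  s5 = 0\{a} | 0\{c} | 0 → deadlocked
  s6 = 0 | (0 + 0 + c.0) → -c-> s8
  s7 = a.0 | 0 → -a-> s8
  s8 = 0 | 0 → deadlocked
LTS(Q): 9 reachable states
  t0 = b.(c.a.0 | (0 + 0 + c.0) + 0\{a} | 0\{c} | b.a.0) → -b-> t1
  t1 = c.a.0 | (0 + 0 + c.0) + 0\{a} | 0\{c} | b.a.0 → -b-> t2, -c-> t3, -c-> t4
  t2 = 0\{a} | 0\{c} | a.0 → -a-> t5
  t3 = a.0 | (0 + 0 + c.0) → -a-> t6, -c-> t7
  t4 = c.a.0 | 0 → -c-> t7
  t5 = 0\{a} | 0\{c} | 0 → deadlocked
  t6 = 0 | (0 + 0 + c.0) → -c-> t8
  t7 = a.0 | 0 → -a-> t8
  t8 = 0 | 0 → deadlocked
Coarsest stable partition (strong bisimilarity classes):
  B0 = {s0, t0}
  B1 = {s1, t1}
  B2 = {s4, t4}
  B3 = {s2, s7, t2, t7}
  B4 = {s5, s8, t5, t8}
  B5 = {s3, t3}
  B6 = {s6, t6}
s0 ∈ B0, t0 ∈ B0 → same block

P ~ Q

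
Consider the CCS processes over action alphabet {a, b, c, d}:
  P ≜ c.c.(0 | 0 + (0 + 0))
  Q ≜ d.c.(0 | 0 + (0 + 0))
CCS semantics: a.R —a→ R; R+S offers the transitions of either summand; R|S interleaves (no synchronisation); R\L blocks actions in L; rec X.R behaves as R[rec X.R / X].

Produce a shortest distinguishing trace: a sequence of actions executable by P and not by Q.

c

LTS(P): 3 reachable states
  p0 = c.c.(0 | 0 + (0 + 0)) | =c=> p1
  p1 = c.(0 | 0 + (0 + 0)) | =c=> p2
  p2 = 0 | 0 + (0 + 0) | ∅
LTS(Q): 3 reachable states
  q0 = d.c.(0 | 0 + (0 + 0)) | =d=> q1
  q1 = c.(0 | 0 + (0 + 0)) | =c=> q2
  q2 = 0 | 0 + (0 + 0) | ∅
Trace ⟨c⟩ through P, begin at {p0}:
  [1] c ⇒ {p1}
  — P admits the full trace.
Trace ⟨c⟩ through Q, begin at {q0}:
  [1] c ⇒ ∅ (Q stuck)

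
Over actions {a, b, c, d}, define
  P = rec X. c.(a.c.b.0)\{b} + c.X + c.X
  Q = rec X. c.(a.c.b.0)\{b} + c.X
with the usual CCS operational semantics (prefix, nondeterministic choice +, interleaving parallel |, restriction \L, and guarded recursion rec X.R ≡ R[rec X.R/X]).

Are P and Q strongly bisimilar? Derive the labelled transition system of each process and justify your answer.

YES

LTS(P): 4 reachable states
  m0 = rec X. c.(a.c.b.0)\{b} + c.X + c.X :: --c--▸ m0, --c--▸ m1
  m1 = (a.c.b.0)\{b} :: --a--▸ m2
  m2 = (c.b.0)\{b} :: --c--▸ m3
  m3 = (b.0)\{b} :: ∅
LTS(Q): 4 reachable states
  n0 = rec X. c.(a.c.b.0)\{b} + c.X :: --c--▸ n0, --c--▸ n1
  n1 = (a.c.b.0)\{b} :: --a--▸ n2
  n2 = (c.b.0)\{b} :: --c--▸ n3
  n3 = (b.0)\{b} :: ∅
Bisimilarity quotient blocks:
  B0 = {m0, n0}
  B1 = {m1, n1}
  B2 = {m2, n2}
  B3 = {m3, n3}
m0 ∈ B0, n0 ∈ B0 → same block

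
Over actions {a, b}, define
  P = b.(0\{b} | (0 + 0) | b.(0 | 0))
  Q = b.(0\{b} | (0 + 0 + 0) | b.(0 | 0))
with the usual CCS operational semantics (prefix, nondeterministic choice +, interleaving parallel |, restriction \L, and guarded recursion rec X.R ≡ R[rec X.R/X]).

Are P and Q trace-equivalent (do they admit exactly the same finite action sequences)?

P's transition system — 3 states:
  u0 = b.(0\{b} | (0 + 0) | b.(0 | 0)) ⊢ -b-> u1
  u1 = 0\{b} | (0 + 0) | b.(0 | 0) ⊢ -b-> u2
  u2 = 0\{b} | (0 + 0) | (0 | 0) ⊢ ∅
Q's transition system — 3 states:
  v0 = b.(0\{b} | (0 + 0 + 0) | b.(0 | 0)) ⊢ -b-> v1
  v1 = 0\{b} | (0 + 0 + 0) | b.(0 | 0) ⊢ -b-> v2
  v2 = 0\{b} | (0 + 0 + 0) | (0 | 0) ⊢ ∅
Bisimilarity quotient blocks:
  B0 = {u0, v0}
  B1 = {u1, v1}
  B2 = {u2, v2}
u0 ∈ B0, v0 ∈ B0 → same block
Bisimilar ⇒ trace-equivalent.

trace-equivalent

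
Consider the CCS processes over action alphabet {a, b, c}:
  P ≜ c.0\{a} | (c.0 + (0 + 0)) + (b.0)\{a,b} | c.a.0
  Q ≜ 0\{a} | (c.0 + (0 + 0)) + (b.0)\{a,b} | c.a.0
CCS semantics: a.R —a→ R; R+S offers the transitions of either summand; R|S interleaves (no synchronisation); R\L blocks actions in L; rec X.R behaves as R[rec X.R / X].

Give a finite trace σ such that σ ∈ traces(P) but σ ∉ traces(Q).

cc

LTS(P): 6 reachable states
  p0 = c.0\{a} | (c.0 + (0 + 0)) + (b.0)\{a,b} | c.a.0 | =c=> p1, =c=> p2, =c=> p3
  p1 = (b.0)\{a,b} | a.0 | =a=> p4
  p2 = 0\{a} | (c.0 + (0 + 0)) | =c=> p5
  p3 = c.0\{a} | 0 | =c=> p5
  p4 = (b.0)\{a,b} | 0 | deadlocked
  p5 = 0\{a} | 0 | deadlocked
LTS(Q): 4 reachable states
  q0 = 0\{a} | (c.0 + (0 + 0)) + (b.0)\{a,b} | c.a.0 | =c=> q1, =c=> q2
  q1 = (b.0)\{a,b} | a.0 | =a=> q3
  q2 = 0\{a} | 0 | deadlocked
  q3 = (b.0)\{a,b} | 0 | deadlocked
Executing cc from P (initial set {p0}):
  after c @ step 1: {p1, p2, p3}
  after c @ step 2: {p5}
  ✓ P
Executing cc from Q (initial set {q0}):
  after c @ step 1: {q1, q2}
  after c @ step 2: ∅ (Q stuck)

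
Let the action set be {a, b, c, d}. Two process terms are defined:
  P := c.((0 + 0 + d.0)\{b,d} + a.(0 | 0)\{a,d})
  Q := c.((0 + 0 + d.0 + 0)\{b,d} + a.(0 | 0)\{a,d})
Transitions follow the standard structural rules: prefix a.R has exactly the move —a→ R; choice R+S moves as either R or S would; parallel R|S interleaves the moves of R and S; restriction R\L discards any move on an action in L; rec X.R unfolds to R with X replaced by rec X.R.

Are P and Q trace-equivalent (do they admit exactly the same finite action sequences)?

YES

LTS(P): 3 reachable states
  u0 = c.((0 + 0 + d.0)\{b,d} + a.(0 | 0)\{a,d}) has moves —c→ u1
  u1 = (0 + 0 + d.0)\{b,d} + a.(0 | 0)\{a,d} has moves —a→ u2
  u2 = (0 | 0)\{a,d} has moves deadlocked
LTS(Q): 3 reachable states
  v0 = c.((0 + 0 + d.0 + 0)\{b,d} + a.(0 | 0)\{a,d}) has moves —c→ v1
  v1 = (0 + 0 + d.0 + 0)\{b,d} + a.(0 | 0)\{a,d} has moves —a→ v2
  v2 = (0 | 0)\{a,d} has moves deadlocked
Partition-refinement fixed point:
  B0 = {u0, v0}
  B1 = {u1, v1}
  B2 = {u2, v2}
u0 ∈ B0, v0 ∈ B0 → same block
Bisimilar ⇒ trace-equivalent.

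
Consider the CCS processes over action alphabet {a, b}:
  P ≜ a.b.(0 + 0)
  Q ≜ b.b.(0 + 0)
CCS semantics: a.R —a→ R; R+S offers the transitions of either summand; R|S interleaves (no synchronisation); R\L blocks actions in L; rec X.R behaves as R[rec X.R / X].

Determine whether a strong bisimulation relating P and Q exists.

LTS(P): 3 reachable states
  p0 = a.b.(0 + 0) → --a--▸ p1
  p1 = b.(0 + 0) → --b--▸ p2
  p2 = 0 + 0 → ∅
LTS(Q): 3 reachable states
  q0 = b.b.(0 + 0) → --b--▸ q1
  q1 = b.(0 + 0) → --b--▸ q2
  q2 = 0 + 0 → ∅
Coarsest stable partition (strong bisimilarity classes):
  B0 = {p0}
  B1 = {p1, q1}
  B2 = {p2, q2}
  B3 = {q0}
p0 ∈ B0, q0 ∈ B3 → different blocks

P ≁ Q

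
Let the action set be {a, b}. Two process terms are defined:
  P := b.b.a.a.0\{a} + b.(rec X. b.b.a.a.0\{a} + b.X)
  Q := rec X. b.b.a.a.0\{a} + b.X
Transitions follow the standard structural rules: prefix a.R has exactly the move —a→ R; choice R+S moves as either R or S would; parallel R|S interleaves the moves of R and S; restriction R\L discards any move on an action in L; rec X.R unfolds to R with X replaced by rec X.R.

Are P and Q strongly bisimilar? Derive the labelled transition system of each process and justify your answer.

Reachable graph of P (6 states):
  p0 = b.b.a.a.0\{a} + b.(rec X. b.b.a.a.0\{a} + b.X) ⊢ =b=> p1, =b=> p2
  p1 = b.a.a.0\{a} ⊢ =b=> p3
  p2 = rec X. b.b.a.a.0\{a} + b.X ⊢ =b=> p1, =b=> p2
  p3 = a.a.0\{a} ⊢ =a=> p4
  p4 = a.0\{a} ⊢ =a=> p5
  p5 = 0\{a} ⊢ (no moves)
Reachable graph of Q (5 states):
  q0 = rec X. b.b.a.a.0\{a} + b.X ⊢ =b=> q0, =b=> q1
  q1 = b.a.a.0\{a} ⊢ =b=> q2
  q2 = a.a.0\{a} ⊢ =a=> q3
  q3 = a.0\{a} ⊢ =a=> q4
  q4 = 0\{a} ⊢ (no moves)
Partition-refinement fixed point:
  B0 = {p0, p2, q0}
  B1 = {p1, q1}
  B2 = {p3, q2}
  B3 = {p4, q3}
  B4 = {p5, q4}
p0 ∈ B0, q0 ∈ B0 → same block

P ~ Q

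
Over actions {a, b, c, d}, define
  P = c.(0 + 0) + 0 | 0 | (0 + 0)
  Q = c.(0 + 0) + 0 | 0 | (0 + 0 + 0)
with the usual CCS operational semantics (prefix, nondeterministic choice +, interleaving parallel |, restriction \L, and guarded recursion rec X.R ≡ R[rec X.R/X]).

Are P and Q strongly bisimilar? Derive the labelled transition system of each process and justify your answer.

LTS(P): 2 reachable states
  p0 = c.(0 + 0) + 0 | 0 | (0 + 0) → --c--▸ p1
  p1 = 0 + 0 → ∅
LTS(Q): 2 reachable states
  q0 = c.(0 + 0) + 0 | 0 | (0 + 0 + 0) → --c--▸ q1
  q1 = 0 + 0 → ∅
Partition-refinement fixed point:
  B0 = {p0, q0}
  B1 = {p1, q1}
p0 ∈ B0, q0 ∈ B0 → same block

YES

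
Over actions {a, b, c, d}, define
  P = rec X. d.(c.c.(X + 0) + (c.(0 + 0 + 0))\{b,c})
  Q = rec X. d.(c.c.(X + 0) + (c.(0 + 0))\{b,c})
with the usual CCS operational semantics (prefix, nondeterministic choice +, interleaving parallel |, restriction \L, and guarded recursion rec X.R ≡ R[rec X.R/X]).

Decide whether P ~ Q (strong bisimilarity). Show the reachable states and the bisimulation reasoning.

Reachable graph of P (4 states):
  p0 = rec X. d.(c.c.(X + 0) + (c.(0 + 0 + 0))\{b,c}) → —d→ p1
  p1 = c.c.((rec X. d.(c.c.(X + 0) + (c.(0 + 0 + 0))\{b,c})) + 0) + (c.(0 + 0 + 0))\{b,c} → —c→ p2
  p2 = c.((rec X. d.(c.c.(X + 0) + (c.(0 + 0 + 0))\{b,c})) + 0) → —c→ p3
  p3 = (rec X. d.(c.c.(X + 0) + (c.(0 + 0 + 0))\{b,c})) + 0 → —d→ p1
Reachable graph of Q (4 states):
  q0 = rec X. d.(c.c.(X + 0) + (c.(0 + 0))\{b,c}) → —d→ q1
  q1 = c.c.((rec X. d.(c.c.(X + 0) + (c.(0 + 0))\{b,c})) + 0) + (c.(0 + 0))\{b,c} → —c→ q2
  q2 = c.((rec X. d.(c.c.(X + 0) + (c.(0 + 0))\{b,c})) + 0) → —c→ q3
  q3 = (rec X. d.(c.c.(X + 0) + (c.(0 + 0))\{b,c})) + 0 → —d→ q1
Partition-refinement fixed point:
  B0 = {p0, p3, q0, q3}
  B1 = {p1, q1}
  B2 = {p2, q2}
p0 ∈ B0, q0 ∈ B0 → same block

bisimilar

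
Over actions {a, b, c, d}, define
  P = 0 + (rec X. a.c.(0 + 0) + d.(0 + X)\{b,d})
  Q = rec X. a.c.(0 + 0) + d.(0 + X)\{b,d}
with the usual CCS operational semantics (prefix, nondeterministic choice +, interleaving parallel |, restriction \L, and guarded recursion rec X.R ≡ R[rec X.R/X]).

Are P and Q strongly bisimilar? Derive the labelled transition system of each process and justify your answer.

P ~ Q

Reachable graph of P (6 states):
  u0 = 0 + (rec X. a.c.(0 + 0) + d.(0 + X)\{b,d}) → --a--▸ u1, --d--▸ u2
  u1 = c.(0 + 0) → --c--▸ u3
  u2 = (0 + (rec X. a.c.(0 + 0) + d.(0 + X)\{b,d}))\{b,d} → --a--▸ u4
  u3 = 0 + 0 → (no moves)
  u4 = (c.(0 + 0))\{b,d} → --c--▸ u5
  u5 = (0 + 0)\{b,d} → (no moves)
Reachable graph of Q (6 states):
  v0 = rec X. a.c.(0 + 0) + d.(0 + X)\{b,d} → --a--▸ v1, --d--▸ v2
  v1 = c.(0 + 0) → --c--▸ v3
  v2 = (0 + (rec X. a.c.(0 + 0) + d.(0 + X)\{b,d}))\{b,d} → --a--▸ v4
  v3 = 0 + 0 → (no moves)
  v4 = (c.(0 + 0))\{b,d} → --c--▸ v5
  v5 = (0 + 0)\{b,d} → (no moves)
Coarsest stable partition (strong bisimilarity classes):
  B0 = {u0, v0}
  B1 = {u1, u4, v1, v4}
  B2 = {u3, u5, v3, v5}
  B3 = {u2, v2}
u0 ∈ B0, v0 ∈ B0 → same block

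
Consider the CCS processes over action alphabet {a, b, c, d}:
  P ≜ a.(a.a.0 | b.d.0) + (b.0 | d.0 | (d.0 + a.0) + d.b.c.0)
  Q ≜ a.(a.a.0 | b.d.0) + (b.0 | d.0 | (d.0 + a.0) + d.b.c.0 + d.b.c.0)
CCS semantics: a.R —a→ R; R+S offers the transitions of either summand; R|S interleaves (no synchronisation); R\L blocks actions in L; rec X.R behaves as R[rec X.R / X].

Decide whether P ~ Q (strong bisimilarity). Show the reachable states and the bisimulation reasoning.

Reachable graph of P (20 states):
  s0 = a.(a.a.0 | b.d.0) + (b.0 | d.0 | (d.0 + a.0) + d.b.c.0) has moves —a→ s1, —a→ s2, —b→ s3, —d→ s2, —d→ s4, —d→ s5
  s1 = a.a.0 | b.d.0 has moves —a→ s6, —b→ s7
  s2 = b.0 | d.0 | 0 has moves —b→ s8, —d→ s9
  s3 = 0 | d.0 | (d.0 + a.0) has moves —a→ s8, —d→ s10, —d→ s8
  s4 = b.0 | 0 | (d.0 + a.0) has moves —a→ s9, —b→ s10, —d→ s9
  s5 = b.c.0 has moves —b→ s11
  s6 = a.0 | b.d.0 has moves —a→ s12, —b→ s13
  s7 = a.a.0 | d.0 has moves —a→ s13, —d→ s14
  s8 = 0 | d.0 | 0 has moves —d→ s15
  s9 = b.0 | 0 | 0 has moves —b→ s15
  s10 = 0 | 0 | (d.0 + a.0) has moves —a→ s15, —d→ s15
  s11 = c.0 has moves —c→ s16
  s12 = 0 | b.d.0 has moves —b→ s17
  s13 = a.0 | d.0 has moves —a→ s17, —d→ s18
  s14 = a.a.0 | 0 has moves —a→ s18
  s15 = 0 | 0 | 0 has moves ∅
  s16 = 0 has moves ∅
  s17 = 0 | d.0 has moves —d→ s19
  s18 = a.0 | 0 has moves —a→ s19
  s19 = 0 | 0 has moves ∅
Reachable graph of Q (20 states):
  t0 = a.(a.a.0 | b.d.0) + (b.0 | d.0 | (d.0 + a.0) + d.b.c.0 + d.b.c.0) has moves —a→ t1, —a→ t2, —b→ t3, —d→ t2, —d→ t4, —d→ t5
  t1 = a.a.0 | b.d.0 has moves —a→ t6, —b→ t7
  t2 = b.0 | d.0 | 0 has moves —b→ t8, —d→ t9
  t3 = 0 | d.0 | (d.0 + a.0) has moves —a→ t8, —d→ t10, —d→ t8
  t4 = b.0 | 0 | (d.0 + a.0) has moves —a→ t9, —b→ t10, —d→ t9
  t5 = b.c.0 has moves —b→ t11
  t6 = a.0 | b.d.0 has moves —a→ t12, —b→ t13
  t7 = a.a.0 | d.0 has moves —a→ t13, —d→ t14
  t8 = 0 | d.0 | 0 has moves —d→ t15
  t9 = b.0 | 0 | 0 has moves —b→ t15
  t10 = 0 | 0 | (d.0 + a.0) has moves —a→ t15, —d→ t15
  t11 = c.0 has moves —c→ t16
  t12 = 0 | b.d.0 has moves —b→ t17
  t13 = a.0 | d.0 has moves —a→ t17, —d→ t18
  t14 = a.a.0 | 0 has moves —a→ t18
  t15 = 0 | 0 | 0 has moves ∅
  t16 = 0 has moves ∅
  t17 = 0 | d.0 has moves —d→ t19
  t18 = a.0 | 0 has moves —a→ t19
  t19 = 0 | 0 has moves ∅
Partition-refinement fixed point:
  B0 = {s0, t0}
  B1 = {s5, t5}
  B2 = {s11, t11}
  B3 = {s15, s16, s19, t15, t16, t19}
  B4 = {s2, t2}
  B5 = {s9, t9}
  B6 = {s17, s8, t17, t8}
  B7 = {s3, t3}
  B8 = {s10, t10}
  B9 = {s1, t1}
  B10 = {s7, t7}
  B11 = {s13, t13}
  B12 = {s18, t18}
  B13 = {s14, t14}
  B14 = {s6, t6}
  B15 = {s12, t12}
  B16 = {s4, t4}
s0 ∈ B0, t0 ∈ B0 → same block

YES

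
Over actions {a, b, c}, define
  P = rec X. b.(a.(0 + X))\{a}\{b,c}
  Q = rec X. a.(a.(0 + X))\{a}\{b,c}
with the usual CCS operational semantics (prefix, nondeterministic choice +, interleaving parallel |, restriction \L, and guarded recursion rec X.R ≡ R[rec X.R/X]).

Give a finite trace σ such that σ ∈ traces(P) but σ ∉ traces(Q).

P's transition system — 2 states:
  p0 = rec X. b.(a.(0 + X))\{a}\{b,c} ⊢ ··b··> p1
  p1 = (a.(0 + (rec X. b.(a.(0 + X))\{a}\{b,c})))\{a}\{b,c} ⊢ deadlocked
Q's transition system — 2 states:
  q0 = rec X. a.(a.(0 + X))\{a}\{b,c} ⊢ ··a··> q1
  q1 = (a.(0 + (rec X. a.(a.(0 + X))\{a}\{b,c})))\{a}\{b,c} ⊢ deadlocked
Trace ⟨b⟩ through P, begin at {p0}:
  after b @ step 1: {p1}
  P completes σ.
Trace ⟨b⟩ through Q, begin at {q0}:
  after b @ step 1: no successor for Q

b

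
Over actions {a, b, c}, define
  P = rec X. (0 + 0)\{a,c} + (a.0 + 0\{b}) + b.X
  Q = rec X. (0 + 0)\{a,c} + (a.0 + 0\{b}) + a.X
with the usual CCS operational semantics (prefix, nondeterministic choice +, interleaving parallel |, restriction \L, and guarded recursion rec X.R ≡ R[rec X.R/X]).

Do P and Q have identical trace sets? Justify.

Reachable graph of P (2 states):
  m0 = rec X. (0 + 0)\{a,c} + (a.0 + 0\{b}) + b.X | ··a··> m1, ··b··> m0
  m1 = 0 | stopped
Reachable graph of Q (2 states):
  n0 = rec X. (0 + 0)\{a,c} + (a.0 + 0\{b}) + a.X | ··a··> n0, ··a··> n1
  n1 = 0 | stopped
Run σ = ⟨b⟩ on P: start {m0}
  step 1 (b): {m0}
  ✓ P
Run σ = ⟨b⟩ on Q: start {n0}
  step 1 (b): ∅ (Q stuck)

traces(P) ≠ traces(Q) — witness ⟨b⟩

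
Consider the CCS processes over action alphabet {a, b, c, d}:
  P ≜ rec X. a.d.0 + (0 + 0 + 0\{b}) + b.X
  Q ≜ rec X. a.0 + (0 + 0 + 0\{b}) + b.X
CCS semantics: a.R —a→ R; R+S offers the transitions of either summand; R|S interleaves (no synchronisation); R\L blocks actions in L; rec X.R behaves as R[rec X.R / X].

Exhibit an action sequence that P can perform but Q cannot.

P's transition system — 3 states:
  m0 = rec X. a.d.0 + (0 + 0 + 0\{b}) + b.X ⊢ ··a··> m1, ··b··> m0
  m1 = d.0 ⊢ ··d··> m2
  m2 = 0 ⊢ ∅
Q's transition system — 2 states:
  n0 = rec X. a.0 + (0 + 0 + 0\{b}) + b.X ⊢ ··a··> n1, ··b··> n0
  n1 = 0 ⊢ ∅
Run σ = ⟨ad⟩ on P: start {m0}
  after a @ step 1: {m1}
  after d @ step 2: {m2}
  ✓ P
Run σ = ⟨ad⟩ on Q: start {n0}
  after a @ step 1: {n1}
  after d @ step 2: ∅ (Q stuck)

ad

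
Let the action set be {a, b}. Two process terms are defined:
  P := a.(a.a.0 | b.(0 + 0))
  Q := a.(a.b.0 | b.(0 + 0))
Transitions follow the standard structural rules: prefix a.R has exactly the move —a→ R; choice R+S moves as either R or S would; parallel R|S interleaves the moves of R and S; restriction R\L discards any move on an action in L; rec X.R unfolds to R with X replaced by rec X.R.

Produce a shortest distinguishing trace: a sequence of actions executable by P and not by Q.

aaa

Reachable graph of P (7 states):
  p0 = a.(a.a.0 | b.(0 + 0)) :: ··a··> p1
  p1 = a.a.0 | b.(0 + 0) :: ··a··> p2, ··b··> p3
  p2 = a.0 | b.(0 + 0) :: ··a··> p4, ··b··> p5
  p3 = a.a.0 | (0 + 0) :: ··a··> p5
  p4 = 0 | b.(0 + 0) :: ··b··> p6
  p5 = a.0 | (0 + 0) :: ··a··> p6
  p6 = 0 | (0 + 0) :: stopped
Reachable graph of Q (7 states):
  q0 = a.(a.b.0 | b.(0 + 0)) :: ··a··> q1
  q1 = a.b.0 | b.(0 + 0) :: ··a··> q2, ··b··> q3
  q2 = b.0 | b.(0 + 0) :: ··b··> q4, ··b··> q5
  q3 = a.b.0 | (0 + 0) :: ··a··> q5
  q4 = 0 | b.(0 + 0) :: ··b··> q6
  q5 = b.0 | (0 + 0) :: ··b··> q6
  q6 = 0 | (0 + 0) :: stopped
Trace ⟨aaa⟩ through P, begin at {p0}:
  [1] a ⇒ {p1}
  [2] a ⇒ {p2}
  [3] a ⇒ {p4}
  P completes σ.
Trace ⟨aaa⟩ through Q, begin at {q0}:
  [1] a ⇒ {q1}
  [2] a ⇒ {q2}
  [3] a ⇒ ∅ (Q stuck)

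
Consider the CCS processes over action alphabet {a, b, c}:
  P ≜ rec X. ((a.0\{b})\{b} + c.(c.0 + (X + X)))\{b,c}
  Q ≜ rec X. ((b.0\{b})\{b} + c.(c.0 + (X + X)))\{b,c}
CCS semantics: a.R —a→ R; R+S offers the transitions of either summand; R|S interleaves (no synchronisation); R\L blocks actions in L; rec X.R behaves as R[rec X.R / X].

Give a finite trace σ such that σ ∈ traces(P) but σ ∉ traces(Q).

a

Reachable graph of P (2 states):
  u0 = rec X. ((a.0\{b})\{b} + c.(c.0 + (X + X)))\{b,c} :: —a→ u1
  u1 = 0\{b}\{b}\{b,c} :: ·
Reachable graph of Q (1 states):
  v0 = rec X. ((b.0\{b})\{b} + c.(c.0 + (X + X)))\{b,c} :: ·
Executing a from P (initial set {u0}):
  after a @ step 1: {u1}
  ✓ P
Executing a from Q (initial set {v0}):
  after a @ step 1: ∅ (Q stuck)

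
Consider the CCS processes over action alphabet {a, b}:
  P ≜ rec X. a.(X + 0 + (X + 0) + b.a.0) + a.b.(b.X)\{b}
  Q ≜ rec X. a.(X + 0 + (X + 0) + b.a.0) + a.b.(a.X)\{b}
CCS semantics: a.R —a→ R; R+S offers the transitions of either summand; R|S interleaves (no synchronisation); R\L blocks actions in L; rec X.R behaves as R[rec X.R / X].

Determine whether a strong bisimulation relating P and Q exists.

P ≁ Q

P's transition system — 6 states:
  p0 = rec X. a.(X + 0 + (X + 0) + b.a.0) + a.b.(b.X)\{b} has moves -a-> p1, -a-> p2
  p1 = (rec X. a.(X + 0 + (X + 0) + b.a.0) + a.b.(b.X)\{b}) + 0 + ((rec X. a.(X + 0 + (X + 0) + b.a.0) + a.b.(b.X)\{b}) + 0) + b.a.0 has moves -a-> p1, -a-> p2, -b-> p3
  p2 = b.(b.(rec X. a.(X + 0 + (X + 0) + b.a.0) + a.b.(b.X)\{b}))\{b} has moves -b-> p4
  p3 = a.0 has moves -a-> p5
  p4 = (b.(rec X. a.(X + 0 + (X + 0) + b.a.0) + a.b.(b.X)\{b}))\{b} has moves (no moves)
  p5 = 0 has moves (no moves)
Q's transition system — 9 states:
  q0 = rec X. a.(X + 0 + (X + 0) + b.a.0) + a.b.(a.X)\{b} has moves -a-> q1, -a-> q2
  q1 = (rec X. a.(X + 0 + (X + 0) + b.a.0) + a.b.(a.X)\{b}) + 0 + ((rec X. a.(X + 0 + (X + 0) + b.a.0) + a.b.(a.X)\{b}) + 0) + b.a.0 has moves -a-> q1, -a-> q2, -b-> q3
  q2 = b.(a.(rec X. a.(X + 0 + (X + 0) + b.a.0) + a.b.(a.X)\{b}))\{b} has moves -b-> q4
  q3 = a.0 has moves -a-> q5
  q4 = (a.(rec X. a.(X + 0 + (X + 0) + b.a.0) + a.b.(a.X)\{b}))\{b} has moves -a-> q6
  q5 = 0 has moves (no moves)
  q6 = (rec X. a.(X + 0 + (X + 0) + b.a.0) + a.b.(a.X)\{b})\{b} has moves -a-> q7, -a-> q8
  q7 = ((rec X. a.(X + 0 + (X + 0) + b.a.0) + a.b.(a.X)\{b}) + 0 + ((rec X. a.(X + 0 + (X + 0) + b.a.0) + a.b.(a.X)\{b}) + 0) + b.a.0)\{b} has moves -a-> q7, -a-> q8
  q8 = (b.(a.(rec X. a.(X + 0 + (X + 0) + b.a.0) + a.b.(a.X)\{b}))\{b})\{b} has moves (no moves)
Bisimilarity quotient blocks:
  B0 = {p0}
  B1 = {p2}
  B2 = {p4, p5, q5, q8}
  B3 = {p1}
  B4 = {p3, q3}
  B5 = {q0}
  B6 = {q2}
  B7 = {q4}
  B8 = {q6, q7}
  B9 = {q1}
p0 ∈ B0, q0 ∈ B5 → different blocks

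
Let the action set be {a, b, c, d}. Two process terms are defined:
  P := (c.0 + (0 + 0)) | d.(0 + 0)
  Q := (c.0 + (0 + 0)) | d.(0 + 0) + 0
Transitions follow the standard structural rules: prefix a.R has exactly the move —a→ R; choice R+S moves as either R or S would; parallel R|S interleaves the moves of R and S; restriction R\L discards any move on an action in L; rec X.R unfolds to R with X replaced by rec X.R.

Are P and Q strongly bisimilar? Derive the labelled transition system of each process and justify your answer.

bisimilar

P's transition system — 4 states:
  u0 = (c.0 + (0 + 0)) | d.(0 + 0) :: =c=> u1, =d=> u2
  u1 = 0 | d.(0 + 0) :: =d=> u3
  u2 = (c.0 + (0 + 0)) | (0 + 0) :: =c=> u3
  u3 = 0 | (0 + 0) :: (no moves)
Q's transition system — 4 states:
  v0 = (c.0 + (0 + 0)) | d.(0 + 0) + 0 :: =c=> v1, =d=> v2
  v1 = 0 | d.(0 + 0) :: =d=> v3
  v2 = (c.0 + (0 + 0)) | (0 + 0) :: =c=> v3
  v3 = 0 | (0 + 0) :: (no moves)
Partition-refinement fixed point:
  B0 = {u0, v0}
  B1 = {u2, v2}
  B2 = {u3, v3}
  B3 = {u1, v1}
u0 ∈ B0, v0 ∈ B0 → same block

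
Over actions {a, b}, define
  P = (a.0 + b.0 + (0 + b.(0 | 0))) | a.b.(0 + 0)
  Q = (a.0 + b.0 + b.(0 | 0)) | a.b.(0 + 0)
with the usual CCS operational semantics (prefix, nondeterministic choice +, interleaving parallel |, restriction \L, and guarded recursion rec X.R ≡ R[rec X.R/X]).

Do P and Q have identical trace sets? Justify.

Reachable graph of P (9 states):
  u0 = (a.0 + b.0 + (0 + b.(0 | 0))) | a.b.(0 + 0) ⊢ —a→ u1, —a→ u2, —b→ u2, —b→ u3
  u1 = (a.0 + b.0 + (0 + b.(0 | 0))) | b.(0 + 0) ⊢ —a→ u4, —b→ u4, —b→ u5, —b→ u6
  u2 = 0 | a.b.(0 + 0) ⊢ —a→ u4
  u3 = 0 | 0 | a.b.(0 + 0) ⊢ —a→ u6
  u4 = 0 | b.(0 + 0) ⊢ —b→ u7
  u5 = (a.0 + b.0 + (0 + b.(0 | 0))) | (0 + 0) ⊢ —a→ u7, —b→ u7, —b→ u8
  u6 = 0 | 0 | b.(0 + 0) ⊢ —b→ u8
  u7 = 0 | (0 + 0) ⊢ (no moves)
  u8 = 0 | 0 | (0 + 0) ⊢ (no moves)
Reachable graph of Q (9 states):
  v0 = (a.0 + b.0 + b.(0 | 0)) | a.b.(0 + 0) ⊢ —a→ v1, —a→ v2, —b→ v2, —b→ v3
  v1 = (a.0 + b.0 + b.(0 | 0)) | b.(0 + 0) ⊢ —a→ v4, —b→ v4, —b→ v5, —b→ v6
  v2 = 0 | a.b.(0 + 0) ⊢ —a→ v4
  v3 = 0 | 0 | a.b.(0 + 0) ⊢ —a→ v6
  v4 = 0 | b.(0 + 0) ⊢ —b→ v7
  v5 = (a.0 + b.0 + b.(0 | 0)) | (0 + 0) ⊢ —a→ v7, —b→ v7, —b→ v8
  v6 = 0 | 0 | b.(0 + 0) ⊢ —b→ v8
  v7 = 0 | (0 + 0) ⊢ (no moves)
  v8 = 0 | 0 | (0 + 0) ⊢ (no moves)
Coarsest stable partition (strong bisimilarity classes):
  B0 = {u0, v0}
  B1 = {u2, u3, v2, v3}
  B2 = {u4, u6, v4, v6}
  B3 = {u7, u8, v7, v8}
  B4 = {u1, v1}
  B5 = {u5, v5}
u0 ∈ B0, v0 ∈ B0 → same block
Bisimilar ⇒ trace-equivalent.

YES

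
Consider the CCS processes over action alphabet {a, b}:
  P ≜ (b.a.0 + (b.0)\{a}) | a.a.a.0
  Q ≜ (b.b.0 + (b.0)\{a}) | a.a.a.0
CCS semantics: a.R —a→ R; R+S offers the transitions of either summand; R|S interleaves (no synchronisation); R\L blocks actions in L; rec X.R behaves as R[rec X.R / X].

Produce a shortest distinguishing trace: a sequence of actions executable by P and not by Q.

LTS(P): 16 reachable states
  u0 = (b.a.0 + (b.0)\{a}) | a.a.a.0 → —a→ u1, —b→ u2, —b→ u3
  u1 = (b.a.0 + (b.0)\{a}) | a.a.0 → —a→ u4, —b→ u5, —b→ u6
  u2 = 0\{a} | a.a.a.0 → —a→ u5
  u3 = a.0 | a.a.a.0 → —a→ u6, —a→ u7
  u4 = (b.a.0 + (b.0)\{a}) | a.0 → —a→ u8, —b→ u10, —b→ u9
  u5 = 0\{a} | a.a.0 → —a→ u9
  u6 = a.0 | a.a.0 → —a→ u10, —a→ u11
  u7 = 0 | a.a.a.0 → —a→ u11
  u8 = (b.a.0 + (b.0)\{a}) | 0 → —b→ u12, —b→ u13
  u9 = 0\{a} | a.0 → —a→ u12
  u10 = a.0 | a.0 → —a→ u13, —a→ u14
  u11 = 0 | a.a.0 → —a→ u14
  u12 = 0\{a} | 0 → stopped
  u13 = a.0 | 0 → —a→ u15
  u14 = 0 | a.0 → —a→ u15
  u15 = 0 | 0 → stopped
LTS(Q): 16 reachable states
  v0 = (b.b.0 + (b.0)\{a}) | a.a.a.0 → —a→ v1, —b→ v2, —b→ v3
  v1 = (b.b.0 + (b.0)\{a}) | a.a.0 → —a→ v4, —b→ v5, —b→ v6
  v2 = 0\{a} | a.a.a.0 → —a→ v5
  v3 = b.0 | a.a.a.0 → —a→ v6, —b→ v7
  v4 = (b.b.0 + (b.0)\{a}) | a.0 → —a→ v8, —b→ v10, —b→ v9
  v5 = 0\{a} | a.a.0 → —a→ v9
  v6 = b.0 | a.a.0 → —a→ v10, —b→ v11
  v7 = 0 | a.a.a.0 → —a→ v11
  v8 = (b.b.0 + (b.0)\{a}) | 0 → —b→ v12, —b→ v13
  v9 = 0\{a} | a.0 → —a→ v12
  v10 = b.0 | a.0 → —a→ v13, —b→ v14
  v11 = 0 | a.a.0 → —a→ v14
  v12 = 0\{a} | 0 → stopped
  v13 = b.0 | 0 → —b→ v15
  v14 = 0 | a.0 → —a→ v15
  v15 = 0 | 0 → stopped
Executing aaaba from P (initial set {u0}):
  step 1 (a): {u1}
  step 2 (a): {u4}
  step 3 (a): {u8}
  step 4 (b): {u12, u13}
  step 5 (a): {u15}
  ✓ P
Executing aaaba from Q (initial set {v0}):
  step 1 (a): {v1}
  step 2 (a): {v4}
  step 3 (a): {v8}
  step 4 (b): {v12, v13}
  step 5 (a): ∅ (Q stuck)

aaaba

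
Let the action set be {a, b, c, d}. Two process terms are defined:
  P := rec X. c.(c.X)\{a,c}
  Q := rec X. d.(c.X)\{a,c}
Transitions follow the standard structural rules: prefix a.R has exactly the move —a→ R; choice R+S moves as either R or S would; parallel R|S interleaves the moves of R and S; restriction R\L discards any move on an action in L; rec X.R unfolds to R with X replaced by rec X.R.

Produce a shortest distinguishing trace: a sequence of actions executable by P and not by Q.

c

Reachable graph of P (2 states):
  p0 = rec X. c.(c.X)\{a,c} | --c--▸ p1
  p1 = (c.(rec X. c.(c.X)\{a,c}))\{a,c} | deadlocked
Reachable graph of Q (2 states):
  q0 = rec X. d.(c.X)\{a,c} | --d--▸ q1
  q1 = (c.(rec X. d.(c.X)\{a,c}))\{a,c} | deadlocked
Trace ⟨c⟩ through P, begin at {p0}:
  step 1 (c): {p1}
  P completes σ.
Trace ⟨c⟩ through Q, begin at {q0}:
  step 1 (c): no successor for Q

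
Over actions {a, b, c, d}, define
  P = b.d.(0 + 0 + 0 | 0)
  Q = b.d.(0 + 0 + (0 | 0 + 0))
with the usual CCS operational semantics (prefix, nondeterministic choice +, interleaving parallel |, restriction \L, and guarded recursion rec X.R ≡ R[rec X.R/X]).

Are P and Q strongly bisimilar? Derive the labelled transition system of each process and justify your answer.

P's transition system — 3 states:
  s0 = b.d.(0 + 0 + 0 | 0) → -b-> s1
  s1 = d.(0 + 0 + 0 | 0) → -d-> s2
  s2 = 0 + 0 + 0 | 0 → (no moves)
Q's transition system — 3 states:
  t0 = b.d.(0 + 0 + (0 | 0 + 0)) → -b-> t1
  t1 = d.(0 + 0 + (0 | 0 + 0)) → -d-> t2
  t2 = 0 + 0 + (0 | 0 + 0) → (no moves)
Coarsest stable partition (strong bisimilarity classes):
  B0 = {s0, t0}
  B1 = {s1, t1}
  B2 = {s2, t2}
s0 ∈ B0, t0 ∈ B0 → same block

YES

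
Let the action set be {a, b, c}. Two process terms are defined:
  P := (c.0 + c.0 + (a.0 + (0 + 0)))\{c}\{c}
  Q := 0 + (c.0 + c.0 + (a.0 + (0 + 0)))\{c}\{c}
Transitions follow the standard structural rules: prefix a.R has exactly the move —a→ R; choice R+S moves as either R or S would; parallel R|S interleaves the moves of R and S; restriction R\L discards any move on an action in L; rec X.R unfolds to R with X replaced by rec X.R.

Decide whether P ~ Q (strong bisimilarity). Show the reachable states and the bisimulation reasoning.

bisimilar

Reachable graph of P (2 states):
  u0 = (c.0 + c.0 + (a.0 + (0 + 0)))\{c}\{c} :: =a=> u1
  u1 = 0\{c}\{c} :: (no moves)
Reachable graph of Q (2 states):
  v0 = 0 + (c.0 + c.0 + (a.0 + (0 + 0)))\{c}\{c} :: =a=> v1
  v1 = 0\{c}\{c} :: (no moves)
Bisimilarity quotient blocks:
  B0 = {u0, v0}
  B1 = {u1, v1}
u0 ∈ B0, v0 ∈ B0 → same block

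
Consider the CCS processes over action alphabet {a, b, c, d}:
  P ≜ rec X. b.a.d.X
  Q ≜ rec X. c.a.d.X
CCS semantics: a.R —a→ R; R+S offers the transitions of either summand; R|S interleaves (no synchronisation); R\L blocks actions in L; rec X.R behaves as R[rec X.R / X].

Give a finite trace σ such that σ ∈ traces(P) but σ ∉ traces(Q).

P's transition system — 3 states:
  m0 = rec X. b.a.d.X | --b--▸ m1
  m1 = a.d.(rec X. b.a.d.X) | --a--▸ m2
  m2 = d.(rec X. b.a.d.X) | --d--▸ m0
Q's transition system — 3 states:
  n0 = rec X. c.a.d.X | --c--▸ n1
  n1 = a.d.(rec X. c.a.d.X) | --a--▸ n2
  n2 = d.(rec X. c.a.d.X) | --d--▸ n0
Trace ⟨b⟩ through P, begin at {m0}:
  [1] b ⇒ {m1}
  P completes σ.
Trace ⟨b⟩ through Q, begin at {n0}:
  [1] b ⇒ no successor for Q

b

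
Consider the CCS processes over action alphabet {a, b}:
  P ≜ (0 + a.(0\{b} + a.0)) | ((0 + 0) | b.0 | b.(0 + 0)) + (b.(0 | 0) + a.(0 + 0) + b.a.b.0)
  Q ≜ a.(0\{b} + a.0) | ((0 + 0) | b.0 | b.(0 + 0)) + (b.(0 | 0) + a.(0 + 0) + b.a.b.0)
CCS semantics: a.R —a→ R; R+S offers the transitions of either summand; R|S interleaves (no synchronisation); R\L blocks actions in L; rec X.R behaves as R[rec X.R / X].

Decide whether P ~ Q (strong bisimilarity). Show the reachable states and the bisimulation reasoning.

YES

P's transition system — 17 states:
  u0 = (0 + a.(0\{b} + a.0)) | ((0 + 0) | b.0 | b.(0 + 0)) + (b.(0 | 0) + a.(0 + 0) + b.a.b.0) → --a--▸ u1, --a--▸ u2, --b--▸ u3, --b--▸ u4, --b--▸ u5, --b--▸ u6
  u1 = (0\{b} + a.0) | ((0 + 0) | b.0 | b.(0 + 0)) → --a--▸ u7, --b--▸ u8, --b--▸ u9
  u2 = 0 + 0 → (no moves)
  u3 = (0 + a.(0\{b} + a.0)) | ((0 + 0) | 0 | b.(0 + 0)) → --a--▸ u8, --b--▸ u10
  u4 = (0 + a.(0\{b} + a.0)) | ((0 + 0) | b.0 | (0 + 0)) → --a--▸ u9, --b--▸ u10
  u5 = 0 | 0 → (no moves)
  u6 = a.b.0 → --a--▸ u11
  u7 = 0 | ((0 + 0) | b.0 | b.(0 + 0)) → --b--▸ u12, --b--▸ u13
  u8 = (0\{b} + a.0) | ((0 + 0) | 0 | b.(0 + 0)) → --a--▸ u12, --b--▸ u14
  u9 = (0\{b} + a.0) | ((0 + 0) | b.0 | (0 + 0)) → --a--▸ u13, --b--▸ u14
  u10 = (0 + a.(0\{b} + a.0)) | ((0 + 0) | 0 | (0 + 0)) → --a--▸ u14
  u11 = b.0 → --b--▸ u15
  u12 = 0 | ((0 + 0) | 0 | b.(0 + 0)) → --b--▸ u16
  u13 = 0 | ((0 + 0) | b.0 | (0 + 0)) → --b--▸ u16
  u14 = (0\{b} + a.0) | ((0 + 0) | 0 | (0 + 0)) → --a--▸ u16
  u15 = 0 → (no moves)
  u16 = 0 | ((0 + 0) | 0 | (0 + 0)) → (no moves)
Q's transition system — 17 states:
  v0 = a.(0\{b} + a.0) | ((0 + 0) | b.0 | b.(0 + 0)) + (b.(0 | 0) + a.(0 + 0) + b.a.b.0) → --a--▸ v1, --a--▸ v2, --b--▸ v3, --b--▸ v4, --b--▸ v5, --b--▸ v6
  v1 = (0\{b} + a.0) | ((0 + 0) | b.0 | b.(0 + 0)) → --a--▸ v7, --b--▸ v8, --b--▸ v9
  v2 = 0 + 0 → (no moves)
  v3 = 0 | 0 → (no moves)
  v4 = a.(0\{b} + a.0) | ((0 + 0) | 0 | b.(0 + 0)) → --a--▸ v8, --b--▸ v10
  v5 = a.(0\{b} + a.0) | ((0 + 0) | b.0 | (0 + 0)) → --a--▸ v9, --b--▸ v10
  v6 = a.b.0 → --a--▸ v11
  v7 = 0 | ((0 + 0) | b.0 | b.(0 + 0)) → --b--▸ v12, --b--▸ v13
  v8 = (0\{b} + a.0) | ((0 + 0) | 0 | b.(0 + 0)) → --a--▸ v12, --b--▸ v14
  v9 = (0\{b} + a.0) | ((0 + 0) | b.0 | (0 + 0)) → --a--▸ v13, --b--▸ v14
  v10 = a.(0\{b} + a.0) | ((0 + 0) | 0 | (0 + 0)) → --a--▸ v14
  v11 = b.0 → --b--▸ v15
  v12 = 0 | ((0 + 0) | 0 | b.(0 + 0)) → --b--▸ v16
  v13 = 0 | ((0 + 0) | b.0 | (0 + 0)) → --b--▸ v16
  v14 = (0\{b} + a.0) | ((0 + 0) | 0 | (0 + 0)) → --a--▸ v16
  v15 = 0 → (no moves)
  v16 = 0 | ((0 + 0) | 0 | (0 + 0)) → (no moves)
Bisimilarity quotient blocks:
  B0 = {u0, v0}
  B1 = {u6, v6}
  B2 = {u11, u12, u13, v11, v12, v13}
  B3 = {u15, u16, u2, u5, v15, v16, v2, v3}
  B4 = {u1, v1}
  B5 = {u8, u9, v8, v9}
  B6 = {u14, v14}
  B7 = {u7, v7}
  B8 = {u3, u4, v4, v5}
  B9 = {u10, v10}
u0 ∈ B0, v0 ∈ B0 → same block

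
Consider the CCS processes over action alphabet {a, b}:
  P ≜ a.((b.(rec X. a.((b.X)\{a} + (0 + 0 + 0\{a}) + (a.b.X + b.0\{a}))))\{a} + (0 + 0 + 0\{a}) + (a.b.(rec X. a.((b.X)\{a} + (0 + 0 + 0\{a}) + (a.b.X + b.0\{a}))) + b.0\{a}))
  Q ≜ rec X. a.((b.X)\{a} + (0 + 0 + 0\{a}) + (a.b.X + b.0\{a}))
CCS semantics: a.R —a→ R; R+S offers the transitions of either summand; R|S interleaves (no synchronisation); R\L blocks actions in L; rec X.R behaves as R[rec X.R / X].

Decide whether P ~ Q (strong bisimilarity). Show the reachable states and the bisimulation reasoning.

LTS(P): 6 reachable states
  m0 = a.((b.(rec X. a.((b.X)\{a} + (0 + 0 + 0\{a}) + (a.b.X + b.0\{a}))))\{a} + (0 + 0 + 0\{a}) + (a.b.(rec X. a.((b.X)\{a} + (0 + 0 + 0\{a}) + (a.b.X + b.0\{a}))) + b.0\{a})) → —a→ m1
  m1 = (b.(rec X. a.((b.X)\{a} + (0 + 0 + 0\{a}) + (a.b.X + b.0\{a}))))\{a} + (0 + 0 + 0\{a}) + (a.b.(rec X. a.((b.X)\{a} + (0 + 0 + 0\{a}) + (a.b.X + b.0\{a}))) + b.0\{a}) → —a→ m2, —b→ m3, —b→ m4
  m2 = b.(rec X. a.((b.X)\{a} + (0 + 0 + 0\{a}) + (a.b.X + b.0\{a}))) → —b→ m5
  m3 = (rec X. a.((b.X)\{a} + (0 + 0 + 0\{a}) + (a.b.X + b.0\{a})))\{a} → deadlocked
  m4 = 0\{a} → deadlocked
  m5 = rec X. a.((b.X)\{a} + (0 + 0 + 0\{a}) + (a.b.X + b.0\{a})) → —a→ m1
LTS(Q): 5 reachable states
  n0 = rec X. a.((b.X)\{a} + (0 + 0 + 0\{a}) + (a.b.X + b.0\{a})) → —a→ n1
  n1 = (b.(rec X. a.((b.X)\{a} + (0 + 0 + 0\{a}) + (a.b.X + b.0\{a}))))\{a} + (0 + 0 + 0\{a}) + (a.b.(rec X. a.((b.X)\{a} + (0 + 0 + 0\{a}) + (a.b.X + b.0\{a}))) + b.0\{a}) → —a→ n2, —b→ n3, —b→ n4
  n2 = b.(rec X. a.((b.X)\{a} + (0 + 0 + 0\{a}) + (a.b.X + b.0\{a}))) → —b→ n0
  n3 = (rec X. a.((b.X)\{a} + (0 + 0 + 0\{a}) + (a.b.X + b.0\{a})))\{a} → deadlocked
  n4 = 0\{a} → deadlocked
Partition-refinement fixed point:
  B0 = {m0, m5, n0}
  B1 = {m1, n1}
  B2 = {m3, m4, n3, n4}
  B3 = {m2, n2}
m0 ∈ B0, n0 ∈ B0 → same block

P ~ Q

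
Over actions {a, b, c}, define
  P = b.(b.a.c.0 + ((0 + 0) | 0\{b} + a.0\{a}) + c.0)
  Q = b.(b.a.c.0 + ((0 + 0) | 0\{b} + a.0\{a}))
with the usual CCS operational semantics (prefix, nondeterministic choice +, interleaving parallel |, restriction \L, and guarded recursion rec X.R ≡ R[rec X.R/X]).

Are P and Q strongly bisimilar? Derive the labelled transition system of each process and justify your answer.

NO

LTS(P): 6 reachable states
  p0 = b.(b.a.c.0 + ((0 + 0) | 0\{b} + a.0\{a}) + c.0) has moves =b=> p1
  p1 = b.a.c.0 + ((0 + 0) | 0\{b} + a.0\{a}) + c.0 has moves =a=> p2, =b=> p3, =c=> p4
  p2 = 0\{a} has moves ·
  p3 = a.c.0 has moves =a=> p5
  p4 = 0 has moves ·
  p5 = c.0 has moves =c=> p4
LTS(Q): 6 reachable states
  q0 = b.(b.a.c.0 + ((0 + 0) | 0\{b} + a.0\{a})) has moves =b=> q1
  q1 = b.a.c.0 + ((0 + 0) | 0\{b} + a.0\{a}) has moves =a=> q2, =b=> q3
  q2 = 0\{a} has moves ·
  q3 = a.c.0 has moves =a=> q4
  q4 = c.0 has moves =c=> q5
  q5 = 0 has moves ·
Coarsest stable partition (strong bisimilarity classes):
  B0 = {p0}
  B1 = {p1}
  B2 = {p3, q3}
  B3 = {p5, q4}
  B4 = {p2, p4, q2, q5}
  B5 = {q0}
  B6 = {q1}
p0 ∈ B0, q0 ∈ B5 → different blocks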